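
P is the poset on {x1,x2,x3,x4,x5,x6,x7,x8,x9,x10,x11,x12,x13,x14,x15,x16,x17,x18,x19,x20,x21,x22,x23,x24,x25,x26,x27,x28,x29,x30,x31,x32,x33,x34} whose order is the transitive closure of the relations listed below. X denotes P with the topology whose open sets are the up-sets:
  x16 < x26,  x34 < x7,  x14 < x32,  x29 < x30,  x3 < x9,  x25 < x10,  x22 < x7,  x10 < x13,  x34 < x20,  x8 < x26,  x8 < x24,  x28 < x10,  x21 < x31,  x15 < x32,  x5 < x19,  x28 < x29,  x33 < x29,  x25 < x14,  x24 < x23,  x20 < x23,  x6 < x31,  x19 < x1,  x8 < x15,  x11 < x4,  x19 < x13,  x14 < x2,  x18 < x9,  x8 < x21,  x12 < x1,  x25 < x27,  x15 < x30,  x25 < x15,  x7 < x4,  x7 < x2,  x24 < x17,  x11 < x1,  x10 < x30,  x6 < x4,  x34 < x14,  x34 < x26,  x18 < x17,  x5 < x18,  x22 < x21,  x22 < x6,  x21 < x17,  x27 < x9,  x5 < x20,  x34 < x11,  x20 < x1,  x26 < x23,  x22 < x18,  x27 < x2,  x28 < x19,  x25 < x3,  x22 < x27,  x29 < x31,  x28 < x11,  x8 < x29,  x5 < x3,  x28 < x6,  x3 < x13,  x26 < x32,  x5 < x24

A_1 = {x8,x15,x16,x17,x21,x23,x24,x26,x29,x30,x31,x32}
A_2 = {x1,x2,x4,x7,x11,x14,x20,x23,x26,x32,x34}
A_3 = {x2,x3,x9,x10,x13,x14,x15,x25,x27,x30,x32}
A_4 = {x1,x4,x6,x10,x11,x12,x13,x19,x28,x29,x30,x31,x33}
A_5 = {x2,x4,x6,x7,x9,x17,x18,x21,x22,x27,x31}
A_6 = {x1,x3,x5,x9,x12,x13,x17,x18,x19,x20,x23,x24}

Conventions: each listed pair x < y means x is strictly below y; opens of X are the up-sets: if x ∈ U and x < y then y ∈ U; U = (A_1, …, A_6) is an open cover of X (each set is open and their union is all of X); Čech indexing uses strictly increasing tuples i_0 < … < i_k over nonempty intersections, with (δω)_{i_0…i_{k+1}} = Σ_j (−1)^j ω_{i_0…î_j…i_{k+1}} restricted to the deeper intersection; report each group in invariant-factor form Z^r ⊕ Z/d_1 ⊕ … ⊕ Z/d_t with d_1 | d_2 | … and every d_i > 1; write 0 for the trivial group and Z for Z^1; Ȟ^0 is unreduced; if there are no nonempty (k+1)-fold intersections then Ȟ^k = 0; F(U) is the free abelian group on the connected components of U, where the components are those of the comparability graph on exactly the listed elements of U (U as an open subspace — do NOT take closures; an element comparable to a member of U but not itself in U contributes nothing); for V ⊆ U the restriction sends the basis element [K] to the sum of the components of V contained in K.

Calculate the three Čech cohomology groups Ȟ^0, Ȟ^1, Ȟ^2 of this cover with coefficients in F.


intersection data:
  A12={x23,x26,x32} A13={x15,x30,x32} A14={x29,x30,x31} A15={x17,x21,x31} A16={x17,x23,x24} A23={x2,x14,x32} A24={x1,x4,x11} A25={x2,x4,x7} A26={x1,x20,x23} A34={x10,x13,x30} A35={x2,x9,x27} A36={x3,x9,x13} A45={x4,x6,x31} A46={x1,x12,x13,x19} A56={x9,x17,x18}
  A123={x32} A126={x23} A134={x30} A145={x31} A156={x17} A235={x2} A245={x4} A246={x1} A346={x13} A356={x9}
components per intersection:
  A1: {x8,x15,x16,x17,x21,x23,x24,x26,x29,x30,x31,x32}
  A2: {x1,x2,x4,x7,x11,x14,x20,x23,x26,x32,x34}
  A3: {x2,x3,x9,x10,x13,x14,x15,x25,x27,x30,x32}
  A4: {x1,x4,x6,x10,x11,x12,x13,x19,x28,x29,x30,x31,x33}
  A5: {x2,x4,x6,x7,x9,x17,x18,x21,x22,x27,x31}
  A6: {x1,x3,x5,x9,x12,x13,x17,x18,x19,x20,x23,x24}
  A12: {x23,x26,x32}
  A13: {x15,x30,x32}
  A14: {x29,x30,x31}
  A15: {x17,x21,x31}
  A16: {x17,x23,x24}
  A23: {x2,x14,x32}
  A24: {x1,x4,x11}
  A25: {x2,x4,x7}
  A26: {x1,x20,x23}
  A34: {x10,x13,x30}
  A35: {x2,x9,x27}
  A36: {x3,x9,x13}
  A45: {x4,x6,x31}
  A46: {x1,x12,x13,x19}
  A56: {x9,x17,x18}
  A123: {x32}
  A126: {x23}
  A134: {x30}
  A145: {x31}
  A156: {x17}
  A235: {x2}
  A245: {x4}
  A246: {x1}
  A346: {x13}
  A356: {x9}
C dims 6,15,10; δ0: rk 5, SNF 1^5; δ1: rk 10, SNF 1^9·2
Ȟ^0 = (6 − 5) − 0 = 1, so Ȟ^0 ≅ Z
Ȟ^1 = (15 − 10) − 5 = 0, so Ȟ^1 ≅ 0
Ȟ^2 = (10 − 0) − 10 = 0 plus torsion [2], so Ȟ^2 ≅ Z/2

Ȟ^0 = Z, Ȟ^1 = 0, Ȟ^2 = Z/2


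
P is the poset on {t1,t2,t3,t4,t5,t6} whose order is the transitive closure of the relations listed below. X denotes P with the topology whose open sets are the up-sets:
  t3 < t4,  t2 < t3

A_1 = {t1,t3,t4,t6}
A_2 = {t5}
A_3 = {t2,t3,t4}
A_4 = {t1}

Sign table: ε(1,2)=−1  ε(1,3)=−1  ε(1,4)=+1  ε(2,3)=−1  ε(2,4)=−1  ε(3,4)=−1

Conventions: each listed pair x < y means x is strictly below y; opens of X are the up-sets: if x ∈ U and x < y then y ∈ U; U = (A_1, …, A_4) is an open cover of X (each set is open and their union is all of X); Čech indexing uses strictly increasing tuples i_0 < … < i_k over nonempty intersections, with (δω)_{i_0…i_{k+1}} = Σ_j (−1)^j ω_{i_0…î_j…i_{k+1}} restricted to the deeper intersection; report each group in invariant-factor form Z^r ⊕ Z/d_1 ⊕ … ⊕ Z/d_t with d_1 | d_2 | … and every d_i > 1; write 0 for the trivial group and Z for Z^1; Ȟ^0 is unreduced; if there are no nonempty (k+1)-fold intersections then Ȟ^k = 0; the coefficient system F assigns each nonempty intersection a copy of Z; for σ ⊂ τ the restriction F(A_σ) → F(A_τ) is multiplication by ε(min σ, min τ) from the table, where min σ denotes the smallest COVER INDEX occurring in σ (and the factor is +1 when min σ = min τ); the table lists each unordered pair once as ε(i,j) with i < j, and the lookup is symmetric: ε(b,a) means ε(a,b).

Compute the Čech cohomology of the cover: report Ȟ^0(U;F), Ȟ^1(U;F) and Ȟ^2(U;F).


Ȟ^0(U;F) ≅ Z^2,  Ȟ^1(U;F) ≅ 0,  Ȟ^2(U;F) ≅ 0

nerve of the cover:
  A13={t3,t4} A14={t1}
C dims 4,2; δ0: rk 2, SNF 1^2
Ȟ^0 = (4 − 2) − 0 = 2, so Ȟ^0 ≅ Z^2
Ȟ^1 = (2 − 0) − 2 = 0, so Ȟ^1 ≅ 0
Ȟ^2 = (0 − 0) − 0 = 0, so Ȟ^2 ≅ 0


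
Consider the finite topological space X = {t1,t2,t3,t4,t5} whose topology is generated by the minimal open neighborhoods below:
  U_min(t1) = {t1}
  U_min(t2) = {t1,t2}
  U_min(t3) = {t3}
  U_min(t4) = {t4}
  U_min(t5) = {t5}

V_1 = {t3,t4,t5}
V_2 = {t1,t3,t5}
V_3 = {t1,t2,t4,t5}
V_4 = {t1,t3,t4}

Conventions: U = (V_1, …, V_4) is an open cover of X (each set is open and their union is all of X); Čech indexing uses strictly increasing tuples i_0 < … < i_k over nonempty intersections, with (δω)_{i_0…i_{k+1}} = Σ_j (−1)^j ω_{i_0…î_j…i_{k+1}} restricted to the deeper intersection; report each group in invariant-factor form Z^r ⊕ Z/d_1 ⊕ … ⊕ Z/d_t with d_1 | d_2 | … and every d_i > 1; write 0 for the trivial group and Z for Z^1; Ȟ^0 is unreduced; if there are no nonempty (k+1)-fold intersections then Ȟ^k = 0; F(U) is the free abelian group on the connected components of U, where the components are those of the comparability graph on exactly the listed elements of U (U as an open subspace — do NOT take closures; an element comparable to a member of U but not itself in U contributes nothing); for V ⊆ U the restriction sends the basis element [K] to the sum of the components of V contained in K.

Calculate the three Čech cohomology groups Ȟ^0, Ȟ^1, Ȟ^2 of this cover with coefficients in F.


Ȟ^0 = Z^4, Ȟ^1 = 0 and Ȟ^2 = 0

nonempty overlaps:
  V12={t3,t5} V13={t4,t5} V14={t3,t4} V23={t1,t5} V24={t1,t3} V34={t1,t4}
  V123={t5} V124={t3} V134={t4} V234={t1}
components per intersection:
  V1: {t3} {t4} {t5}
  V2: {t1} {t3} {t5}
  V3: {t1,t2} {t4} {t5}
  V4: {t1} {t3} {t4}
  V12: {t3} {t5}
  V13: {t4} {t5}
  V14: {t3} {t4}
  V23: {t1} {t5}
  V24: {t1} {t3}
  V34: {t1} {t4}
  V123: {t5}
  V124: {t3}
  V134: {t4}
  V234: {t1}
C dims 12,12,4; δ0: rk 8, SNF 1^8; δ1: rk 4, SNF 1^4
degree 0: 12−8−0 = 4 → Ȟ^0 ≅ Z^4
degree 1: 12−4−8 = 0 → Ȟ^1 ≅ 0
degree 2: 4−0−4 = 0 → Ȟ^2 ≅ 0


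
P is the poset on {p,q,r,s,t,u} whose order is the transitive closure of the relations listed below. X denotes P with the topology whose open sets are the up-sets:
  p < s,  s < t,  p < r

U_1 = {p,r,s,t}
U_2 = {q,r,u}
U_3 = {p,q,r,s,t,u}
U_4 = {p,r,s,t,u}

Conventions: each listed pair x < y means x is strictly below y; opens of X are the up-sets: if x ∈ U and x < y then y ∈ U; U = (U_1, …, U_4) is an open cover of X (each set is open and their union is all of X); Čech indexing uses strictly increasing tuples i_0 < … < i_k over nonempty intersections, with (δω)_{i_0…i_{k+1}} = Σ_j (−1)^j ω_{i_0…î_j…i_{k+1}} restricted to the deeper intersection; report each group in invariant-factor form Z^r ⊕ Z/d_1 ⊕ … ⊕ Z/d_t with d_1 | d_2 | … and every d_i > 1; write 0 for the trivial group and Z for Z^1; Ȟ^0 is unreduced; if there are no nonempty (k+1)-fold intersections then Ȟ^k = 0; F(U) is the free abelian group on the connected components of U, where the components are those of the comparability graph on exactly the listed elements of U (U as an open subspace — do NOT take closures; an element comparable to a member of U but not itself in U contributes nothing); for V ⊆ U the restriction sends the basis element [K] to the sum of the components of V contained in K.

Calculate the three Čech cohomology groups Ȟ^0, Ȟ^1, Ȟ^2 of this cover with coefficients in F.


intersection data:
  U12={r} U13={p,r,s,t} U14={p,r,s,t} U23={q,r,u} U24={r,u} U34={p,r,s,t,u}
  U123={r} U124={r} U134={p,r,s,t} U234={r,u}
  U1234={r}
components per intersection:
  U1: {p,r,s,t}
  U2: {q} {r} {u}
  U3: {p,r,s,t} {q} {u}
  U4: {p,r,s,t} {u}
  U12: {r}
  U13: {p,r,s,t}
  U14: {p,r,s,t}
  U23: {q} {r} {u}
  U24: {r} {u}
  U34: {p,r,s,t} {u}
  U123: {r}
  U124: {r}
  U134: {p,r,s,t}
  U234: {r} {u}
  U1234: {r}
C dims 9,10,5,1; δ0: rk 6, SNF 1^6; δ1: rk 4, SNF 1^4; δ2: rk 1, SNF 1^1
Ȟ^0 = (9 − 6) − 0 = 3, so Ȟ^0 ≅ Z^3
Ȟ^1 = (10 − 4) − 6 = 0, so Ȟ^1 ≅ 0
Ȟ^2 = (5 − 1) − 4 = 0, so Ȟ^2 ≅ 0

Ȟ^0 = Z^3, Ȟ^1 = 0, Ȟ^2 = 0


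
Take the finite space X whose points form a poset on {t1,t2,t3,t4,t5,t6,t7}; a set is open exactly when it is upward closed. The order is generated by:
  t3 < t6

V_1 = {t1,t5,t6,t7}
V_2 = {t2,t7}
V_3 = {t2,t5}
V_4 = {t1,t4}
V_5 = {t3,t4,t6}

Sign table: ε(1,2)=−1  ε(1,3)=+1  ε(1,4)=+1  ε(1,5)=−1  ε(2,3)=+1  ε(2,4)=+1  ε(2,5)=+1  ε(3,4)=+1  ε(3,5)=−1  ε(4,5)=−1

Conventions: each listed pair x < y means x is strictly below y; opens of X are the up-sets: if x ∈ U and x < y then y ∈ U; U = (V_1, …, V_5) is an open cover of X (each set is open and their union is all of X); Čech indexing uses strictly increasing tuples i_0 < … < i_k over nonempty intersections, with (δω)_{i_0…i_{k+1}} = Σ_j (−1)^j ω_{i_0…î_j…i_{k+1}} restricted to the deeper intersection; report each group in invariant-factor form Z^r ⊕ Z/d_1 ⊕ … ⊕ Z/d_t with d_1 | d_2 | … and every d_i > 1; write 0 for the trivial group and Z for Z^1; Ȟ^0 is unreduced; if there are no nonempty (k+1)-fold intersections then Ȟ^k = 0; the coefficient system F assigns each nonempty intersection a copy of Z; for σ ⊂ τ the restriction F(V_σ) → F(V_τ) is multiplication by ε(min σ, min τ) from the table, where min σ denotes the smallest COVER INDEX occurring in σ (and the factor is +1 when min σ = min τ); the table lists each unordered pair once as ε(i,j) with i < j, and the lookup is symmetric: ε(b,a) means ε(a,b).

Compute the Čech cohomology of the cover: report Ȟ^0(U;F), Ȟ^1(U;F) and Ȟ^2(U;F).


nerve of the cover:
  V12={t7} V13={t5} V14={t1} V15={t6} V23={t2} V45={t4}
C dims 5,6; δ0: rk 5, SNF 1^4·2
Ȟ^0 = (5 − 5) − 0 = 0, so Ȟ^0 ≅ 0
Ȟ^1 = (6 − 0) − 5 = 1 plus torsion [2], so Ȟ^1 ≅ Z ⊕ Z/2
Ȟ^2 = (0 − 0) − 0 = 0, so Ȟ^2 ≅ 0

Ȟ^0 ≅ 0; Ȟ^1 ≅ Z ⊕ Z/2; Ȟ^2 ≅ 0


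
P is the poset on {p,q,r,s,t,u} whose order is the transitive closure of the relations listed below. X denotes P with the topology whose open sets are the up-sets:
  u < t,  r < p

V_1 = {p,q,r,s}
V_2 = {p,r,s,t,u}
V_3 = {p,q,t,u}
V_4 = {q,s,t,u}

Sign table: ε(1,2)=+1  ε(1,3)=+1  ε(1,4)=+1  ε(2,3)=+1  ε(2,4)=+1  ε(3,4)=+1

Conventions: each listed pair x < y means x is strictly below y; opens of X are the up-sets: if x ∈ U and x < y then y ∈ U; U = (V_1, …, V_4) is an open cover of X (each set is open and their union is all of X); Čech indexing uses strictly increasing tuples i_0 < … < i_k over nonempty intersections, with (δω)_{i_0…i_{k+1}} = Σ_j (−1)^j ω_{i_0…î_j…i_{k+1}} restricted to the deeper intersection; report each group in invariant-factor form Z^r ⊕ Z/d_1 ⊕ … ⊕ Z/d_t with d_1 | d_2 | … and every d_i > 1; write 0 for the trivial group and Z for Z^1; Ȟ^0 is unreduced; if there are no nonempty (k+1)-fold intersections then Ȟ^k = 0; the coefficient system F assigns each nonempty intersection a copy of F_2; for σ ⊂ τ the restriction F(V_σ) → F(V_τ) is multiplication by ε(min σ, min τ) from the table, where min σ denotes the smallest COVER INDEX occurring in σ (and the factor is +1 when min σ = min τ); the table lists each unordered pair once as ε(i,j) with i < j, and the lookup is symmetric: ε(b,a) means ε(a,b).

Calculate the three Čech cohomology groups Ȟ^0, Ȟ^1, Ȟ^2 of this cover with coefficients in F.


cover nerve:
  V12={p,r,s} V13={p,q} V14={q,s} V23={p,t,u} V24={s,t,u} V34={q,t,u}
  V123={p} V124={s} V134={q} V234={t,u}
C dims 4,6,4; δ0: rk_F2 3; δ1: rk_F2 3
Ȟ^0: (4−3)−0=1 ⇒ Z/2
Ȟ^1: (6−3)−3=0 ⇒ 0
Ȟ^2: (4−0)−3=1 ⇒ Z/2

Ȟ^0 ≅ Z/2; Ȟ^1 ≅ 0; Ȟ^2 ≅ Z/2


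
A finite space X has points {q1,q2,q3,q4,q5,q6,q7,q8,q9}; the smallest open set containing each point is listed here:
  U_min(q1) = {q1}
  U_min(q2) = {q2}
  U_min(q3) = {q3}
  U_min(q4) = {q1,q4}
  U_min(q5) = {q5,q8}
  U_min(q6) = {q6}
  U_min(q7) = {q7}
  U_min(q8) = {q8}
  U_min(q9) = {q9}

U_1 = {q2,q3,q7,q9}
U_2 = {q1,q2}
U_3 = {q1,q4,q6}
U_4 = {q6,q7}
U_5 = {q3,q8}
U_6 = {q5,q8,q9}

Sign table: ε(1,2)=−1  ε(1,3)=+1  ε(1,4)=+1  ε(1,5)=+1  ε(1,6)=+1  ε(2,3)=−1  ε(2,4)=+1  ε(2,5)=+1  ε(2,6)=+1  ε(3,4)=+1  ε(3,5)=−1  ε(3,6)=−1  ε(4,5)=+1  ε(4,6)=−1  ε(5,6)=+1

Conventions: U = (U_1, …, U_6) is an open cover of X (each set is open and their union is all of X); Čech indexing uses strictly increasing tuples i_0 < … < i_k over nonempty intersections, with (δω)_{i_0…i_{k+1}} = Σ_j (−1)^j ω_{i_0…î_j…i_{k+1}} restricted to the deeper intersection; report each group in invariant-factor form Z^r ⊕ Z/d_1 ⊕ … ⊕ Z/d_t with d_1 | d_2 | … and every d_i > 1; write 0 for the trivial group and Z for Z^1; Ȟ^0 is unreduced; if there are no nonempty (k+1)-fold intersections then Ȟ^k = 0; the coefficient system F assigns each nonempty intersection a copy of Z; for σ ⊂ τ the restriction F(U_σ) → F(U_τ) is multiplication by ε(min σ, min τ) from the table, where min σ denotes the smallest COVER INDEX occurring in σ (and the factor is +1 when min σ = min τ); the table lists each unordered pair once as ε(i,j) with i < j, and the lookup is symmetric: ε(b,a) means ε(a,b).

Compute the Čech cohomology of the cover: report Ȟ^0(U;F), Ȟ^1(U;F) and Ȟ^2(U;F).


cover nerve:
  U12={q2} U14={q7} U15={q3} U16={q9} U23={q1} U34={q6} U56={q8}
C dims 6,7; δ0: rk 5, SNF 1^5
Ȟ^0: (6−5)−0=1 ⇒ Z
Ȟ^1: (7−0)−5=2 ⇒ Z^2
Ȟ^2: (0−0)−0=0 ⇒ 0

Ȟ^0 ≅ Z, Ȟ^1 ≅ Z^2 and Ȟ^2 ≅ 0


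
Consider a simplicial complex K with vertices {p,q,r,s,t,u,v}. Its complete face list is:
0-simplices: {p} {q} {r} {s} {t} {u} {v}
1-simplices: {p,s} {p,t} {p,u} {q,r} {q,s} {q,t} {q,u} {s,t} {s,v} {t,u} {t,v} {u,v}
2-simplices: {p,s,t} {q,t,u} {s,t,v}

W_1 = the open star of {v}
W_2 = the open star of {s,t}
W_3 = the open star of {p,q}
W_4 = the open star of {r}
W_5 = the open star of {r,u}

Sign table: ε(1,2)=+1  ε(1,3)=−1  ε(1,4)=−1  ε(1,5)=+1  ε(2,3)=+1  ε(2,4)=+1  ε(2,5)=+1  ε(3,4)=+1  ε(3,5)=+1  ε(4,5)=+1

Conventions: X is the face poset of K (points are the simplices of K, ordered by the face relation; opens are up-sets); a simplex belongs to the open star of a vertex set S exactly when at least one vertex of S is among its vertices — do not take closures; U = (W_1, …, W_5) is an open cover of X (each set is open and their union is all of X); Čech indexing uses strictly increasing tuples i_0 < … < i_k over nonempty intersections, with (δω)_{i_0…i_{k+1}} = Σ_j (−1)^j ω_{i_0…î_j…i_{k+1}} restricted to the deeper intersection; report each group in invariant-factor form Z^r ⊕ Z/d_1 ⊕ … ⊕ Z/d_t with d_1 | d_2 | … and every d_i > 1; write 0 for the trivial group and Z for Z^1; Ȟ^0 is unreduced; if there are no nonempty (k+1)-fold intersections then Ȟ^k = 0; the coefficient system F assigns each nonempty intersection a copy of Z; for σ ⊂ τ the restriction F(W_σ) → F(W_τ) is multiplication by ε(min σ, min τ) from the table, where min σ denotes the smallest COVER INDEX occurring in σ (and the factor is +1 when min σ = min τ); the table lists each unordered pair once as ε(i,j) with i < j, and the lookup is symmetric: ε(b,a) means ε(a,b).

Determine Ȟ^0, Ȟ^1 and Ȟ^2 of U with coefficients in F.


Ȟ^0 = Z, Ȟ^1 = Z and Ȟ^2 = 0

nonempty overlaps:
  W1={{v},{s,v},{t,v},{u,v},{s,t,v}} W2={{s},{t},{p,s},{p,t},{q,s},{q,t},{s,t},{s,v},{t,u},{t,v},{p,s,t},{q,t,u},{s,t,v}} W3={{p},{q},{p,s},{p,t},{p,u},{q,r},{q,s},{q,t},{q,u},{p,s,t},{q,t,u}} W4={{r},{q,r}} W5={{r},{u},{p,u},{q,r},{q,u},{t,u},{u,v},{q,t,u}}
  W12={{s,v},{t,v},{s,t,v}} W15={{u,v}} W23={{p,s},{p,t},{q,s},{q,t},{p,s,t},{q,t,u}} W25={{t,u},{q,t,u}} W34={{q,r}} W35={{p,u},{q,r},{q,u},{q,t,u}} W45={{r},{q,r}}
  W235={{q,t,u}} W345={{q,r}}
C dims 5,7,2; δ0: rk 4, SNF 1^4; δ1: rk 2, SNF 1^2
degree 0: 5−4−0 = 1 → Ȟ^0 ≅ Z
degree 1: 7−2−4 = 1 → Ȟ^1 ≅ Z
degree 2: 2−0−2 = 0 → Ȟ^2 ≅ 0


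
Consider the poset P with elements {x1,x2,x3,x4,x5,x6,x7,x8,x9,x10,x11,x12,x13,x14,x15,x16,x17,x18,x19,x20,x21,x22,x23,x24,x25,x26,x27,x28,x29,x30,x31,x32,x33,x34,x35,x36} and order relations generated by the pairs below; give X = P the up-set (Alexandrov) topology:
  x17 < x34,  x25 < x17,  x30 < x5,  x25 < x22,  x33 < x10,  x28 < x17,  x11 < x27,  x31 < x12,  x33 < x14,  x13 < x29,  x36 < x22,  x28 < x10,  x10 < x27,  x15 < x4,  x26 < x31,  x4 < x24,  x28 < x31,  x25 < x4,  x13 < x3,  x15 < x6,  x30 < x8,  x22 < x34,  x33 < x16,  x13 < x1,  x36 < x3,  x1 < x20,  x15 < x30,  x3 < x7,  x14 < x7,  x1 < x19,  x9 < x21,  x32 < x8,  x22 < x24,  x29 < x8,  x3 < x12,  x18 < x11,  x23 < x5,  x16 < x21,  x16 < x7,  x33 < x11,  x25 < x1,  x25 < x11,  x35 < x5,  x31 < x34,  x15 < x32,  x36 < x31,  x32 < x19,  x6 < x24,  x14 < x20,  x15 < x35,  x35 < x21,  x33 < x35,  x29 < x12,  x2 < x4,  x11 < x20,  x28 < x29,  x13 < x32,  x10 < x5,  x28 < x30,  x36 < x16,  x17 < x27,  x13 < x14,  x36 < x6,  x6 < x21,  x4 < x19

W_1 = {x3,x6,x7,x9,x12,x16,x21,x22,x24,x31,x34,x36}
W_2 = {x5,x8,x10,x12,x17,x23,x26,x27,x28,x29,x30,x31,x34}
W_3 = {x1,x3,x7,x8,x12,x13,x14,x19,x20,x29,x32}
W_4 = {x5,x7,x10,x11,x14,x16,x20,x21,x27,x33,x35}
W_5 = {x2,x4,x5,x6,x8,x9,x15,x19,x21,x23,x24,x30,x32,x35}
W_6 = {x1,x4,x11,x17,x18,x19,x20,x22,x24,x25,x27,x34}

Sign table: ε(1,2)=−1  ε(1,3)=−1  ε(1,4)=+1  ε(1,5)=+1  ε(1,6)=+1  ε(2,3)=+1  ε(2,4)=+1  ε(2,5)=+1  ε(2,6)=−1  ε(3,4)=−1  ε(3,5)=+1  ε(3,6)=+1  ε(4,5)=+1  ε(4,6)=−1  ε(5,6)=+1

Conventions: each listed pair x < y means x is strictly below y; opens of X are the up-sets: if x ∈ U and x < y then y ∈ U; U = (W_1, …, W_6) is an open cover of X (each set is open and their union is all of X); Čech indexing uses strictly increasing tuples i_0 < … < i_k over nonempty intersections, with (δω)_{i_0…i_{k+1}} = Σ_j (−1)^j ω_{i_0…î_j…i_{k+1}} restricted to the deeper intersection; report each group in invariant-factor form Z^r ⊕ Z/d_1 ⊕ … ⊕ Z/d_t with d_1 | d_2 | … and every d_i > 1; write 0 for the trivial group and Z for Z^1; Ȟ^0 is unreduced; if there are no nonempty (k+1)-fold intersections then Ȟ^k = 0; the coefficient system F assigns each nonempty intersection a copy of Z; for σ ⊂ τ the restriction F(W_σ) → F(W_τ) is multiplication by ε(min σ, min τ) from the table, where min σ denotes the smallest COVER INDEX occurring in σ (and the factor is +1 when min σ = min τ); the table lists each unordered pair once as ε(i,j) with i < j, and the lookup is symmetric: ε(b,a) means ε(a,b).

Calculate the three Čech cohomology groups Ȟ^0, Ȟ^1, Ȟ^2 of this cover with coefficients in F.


nonempty overlaps:
  W12={x12,x31,x34} W13={x3,x7,x12} W14={x7,x16,x21} W15={x6,x9,x21,x24} W16={x22,x24,x34} W23={x8,x12,x29} W24={x5,x10,x27} W25={x5,x8,x23,x30} W26={x17,x27,x34} W34={x7,x14,x20} W35={x8,x19,x32} W36={x1,x19,x20} W45={x5,x21,x35} W46={x11,x20,x27} W56={x4,x19,x24}
  W123={x12} W126={x34} W134={x7} W145={x21} W156={x24} W235={x8} W245={x5} W246={x27} W346={x20} W356={x19}
C dims 6,15,10; δ0: rk 6, SNF 1^5·2; δ1: rk 9, SNF 1^9
degree 0: 6−6−0 = 0 → Ȟ^0 ≅ 0
degree 1: 15−9−6 = 0 plus torsion [2] → Ȟ^1 ≅ Z/2
degree 2: 10−0−9 = 1 → Ȟ^2 ≅ Z

Ȟ^0(U;F) ≅ 0; Ȟ^1(U;F) ≅ Z/2; Ȟ^2(U;F) ≅ Z


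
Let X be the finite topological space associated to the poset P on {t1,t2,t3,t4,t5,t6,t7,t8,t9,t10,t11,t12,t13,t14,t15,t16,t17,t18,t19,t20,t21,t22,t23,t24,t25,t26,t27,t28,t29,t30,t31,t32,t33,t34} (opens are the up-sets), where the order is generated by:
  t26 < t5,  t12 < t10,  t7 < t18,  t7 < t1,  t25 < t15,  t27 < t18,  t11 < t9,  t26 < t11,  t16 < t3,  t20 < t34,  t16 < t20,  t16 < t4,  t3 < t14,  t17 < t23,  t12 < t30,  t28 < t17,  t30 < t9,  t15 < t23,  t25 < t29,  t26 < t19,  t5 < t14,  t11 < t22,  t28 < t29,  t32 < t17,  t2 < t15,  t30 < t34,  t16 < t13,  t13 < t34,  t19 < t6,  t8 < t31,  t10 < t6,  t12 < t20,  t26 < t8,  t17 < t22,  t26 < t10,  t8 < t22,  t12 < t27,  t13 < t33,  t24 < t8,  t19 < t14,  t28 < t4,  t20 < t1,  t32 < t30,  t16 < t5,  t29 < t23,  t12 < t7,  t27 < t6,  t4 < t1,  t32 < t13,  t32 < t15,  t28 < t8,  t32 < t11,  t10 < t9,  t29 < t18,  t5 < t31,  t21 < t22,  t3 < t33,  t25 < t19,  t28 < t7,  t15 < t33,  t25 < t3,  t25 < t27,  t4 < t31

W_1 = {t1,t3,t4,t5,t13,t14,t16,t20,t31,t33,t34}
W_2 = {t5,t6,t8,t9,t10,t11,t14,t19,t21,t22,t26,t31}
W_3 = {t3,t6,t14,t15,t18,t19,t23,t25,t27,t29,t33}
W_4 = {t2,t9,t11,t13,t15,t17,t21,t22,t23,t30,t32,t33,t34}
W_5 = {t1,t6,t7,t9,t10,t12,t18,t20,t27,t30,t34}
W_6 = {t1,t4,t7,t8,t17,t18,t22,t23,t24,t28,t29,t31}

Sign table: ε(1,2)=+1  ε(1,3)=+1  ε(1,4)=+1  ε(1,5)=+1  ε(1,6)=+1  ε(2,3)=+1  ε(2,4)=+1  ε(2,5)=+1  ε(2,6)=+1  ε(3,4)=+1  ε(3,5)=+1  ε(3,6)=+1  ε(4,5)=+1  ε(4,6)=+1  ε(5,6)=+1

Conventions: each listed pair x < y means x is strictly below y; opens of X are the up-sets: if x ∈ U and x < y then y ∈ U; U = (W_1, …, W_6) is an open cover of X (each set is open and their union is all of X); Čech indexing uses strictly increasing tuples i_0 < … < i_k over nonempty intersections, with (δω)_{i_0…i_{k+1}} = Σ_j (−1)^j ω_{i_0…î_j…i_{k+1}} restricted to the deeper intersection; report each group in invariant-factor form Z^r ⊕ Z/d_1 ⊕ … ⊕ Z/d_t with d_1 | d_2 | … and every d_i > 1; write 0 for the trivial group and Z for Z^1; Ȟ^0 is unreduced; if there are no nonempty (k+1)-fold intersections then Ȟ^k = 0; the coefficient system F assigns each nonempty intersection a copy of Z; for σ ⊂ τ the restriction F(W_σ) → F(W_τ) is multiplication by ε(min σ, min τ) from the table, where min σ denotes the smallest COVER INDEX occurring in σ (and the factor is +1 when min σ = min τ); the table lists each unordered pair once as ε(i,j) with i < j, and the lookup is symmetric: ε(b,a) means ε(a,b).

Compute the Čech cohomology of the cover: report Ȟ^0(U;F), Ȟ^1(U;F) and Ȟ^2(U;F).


Ȟ^0 ≅ Z, Ȟ^1 ≅ 0 and Ȟ^2 ≅ Z/2

cover nerve:
  W12={t5,t14,t31} W13={t3,t14,t33} W14={t13,t33,t34} W15={t1,t20,t34} W16={t1,t4,t31} W23={t6,t14,t19} W24={t9,t11,t21,t22} W25={t6,t9,t10} W26={t8,t22,t31} W34={t15,t23,t33} W35={t6,t18,t27} W36={t18,t23,t29} W45={t9,t30,t34} W46={t17,t22,t23} W56={t1,t7,t18}
  W123={t14} W126={t31} W134={t33} W145={t34} W156={t1} W235={t6} W245={t9} W246={t22} W346={t23} W356={t18}
C dims 6,15,10; δ0: rk 5, SNF 1^5; δ1: rk 10, SNF 1^9·2
Ȟ^0: (6−5)−0=1 ⇒ Z
Ȟ^1: (15−10)−5=0 ⇒ 0
Ȟ^2: (10−0)−10=0 plus torsion [2] ⇒ Z/2


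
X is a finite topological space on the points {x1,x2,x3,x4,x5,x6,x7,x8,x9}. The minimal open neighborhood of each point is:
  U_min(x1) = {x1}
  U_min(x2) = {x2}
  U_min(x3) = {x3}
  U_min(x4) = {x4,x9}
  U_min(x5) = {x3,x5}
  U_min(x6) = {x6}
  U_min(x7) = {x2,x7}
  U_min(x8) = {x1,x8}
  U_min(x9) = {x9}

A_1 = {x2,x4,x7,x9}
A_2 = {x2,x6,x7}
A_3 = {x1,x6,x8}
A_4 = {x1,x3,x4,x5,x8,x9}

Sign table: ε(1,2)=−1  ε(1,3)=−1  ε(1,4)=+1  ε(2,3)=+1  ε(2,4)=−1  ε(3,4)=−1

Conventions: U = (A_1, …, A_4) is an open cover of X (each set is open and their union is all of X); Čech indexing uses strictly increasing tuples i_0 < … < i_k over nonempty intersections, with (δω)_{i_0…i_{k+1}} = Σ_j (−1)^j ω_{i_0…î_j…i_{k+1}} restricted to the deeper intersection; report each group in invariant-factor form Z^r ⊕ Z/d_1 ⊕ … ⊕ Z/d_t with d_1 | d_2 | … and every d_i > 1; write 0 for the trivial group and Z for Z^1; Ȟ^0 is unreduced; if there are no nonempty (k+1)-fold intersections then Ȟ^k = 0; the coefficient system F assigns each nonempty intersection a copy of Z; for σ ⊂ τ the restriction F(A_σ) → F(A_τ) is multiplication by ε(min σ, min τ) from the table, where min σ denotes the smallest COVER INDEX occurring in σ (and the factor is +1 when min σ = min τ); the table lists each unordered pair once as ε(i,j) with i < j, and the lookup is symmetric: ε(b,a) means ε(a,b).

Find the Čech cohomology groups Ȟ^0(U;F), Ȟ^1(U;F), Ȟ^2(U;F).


nerve of the cover:
  A12={x2,x7} A14={x4,x9} A23={x6} A34={x1,x8}
C dims 4,4; δ0: rk 3, SNF 1^3
Ȟ^0 = (4 − 3) − 0 = 1, so Ȟ^0 ≅ Z
Ȟ^1 = (4 − 0) − 3 = 1, so Ȟ^1 ≅ Z
Ȟ^2 = (0 − 0) − 0 = 0, so Ȟ^2 ≅ 0

Ȟ^0(U;F) ≅ Z, Ȟ^1(U;F) ≅ Z, Ȟ^2(U;F) ≅ 0


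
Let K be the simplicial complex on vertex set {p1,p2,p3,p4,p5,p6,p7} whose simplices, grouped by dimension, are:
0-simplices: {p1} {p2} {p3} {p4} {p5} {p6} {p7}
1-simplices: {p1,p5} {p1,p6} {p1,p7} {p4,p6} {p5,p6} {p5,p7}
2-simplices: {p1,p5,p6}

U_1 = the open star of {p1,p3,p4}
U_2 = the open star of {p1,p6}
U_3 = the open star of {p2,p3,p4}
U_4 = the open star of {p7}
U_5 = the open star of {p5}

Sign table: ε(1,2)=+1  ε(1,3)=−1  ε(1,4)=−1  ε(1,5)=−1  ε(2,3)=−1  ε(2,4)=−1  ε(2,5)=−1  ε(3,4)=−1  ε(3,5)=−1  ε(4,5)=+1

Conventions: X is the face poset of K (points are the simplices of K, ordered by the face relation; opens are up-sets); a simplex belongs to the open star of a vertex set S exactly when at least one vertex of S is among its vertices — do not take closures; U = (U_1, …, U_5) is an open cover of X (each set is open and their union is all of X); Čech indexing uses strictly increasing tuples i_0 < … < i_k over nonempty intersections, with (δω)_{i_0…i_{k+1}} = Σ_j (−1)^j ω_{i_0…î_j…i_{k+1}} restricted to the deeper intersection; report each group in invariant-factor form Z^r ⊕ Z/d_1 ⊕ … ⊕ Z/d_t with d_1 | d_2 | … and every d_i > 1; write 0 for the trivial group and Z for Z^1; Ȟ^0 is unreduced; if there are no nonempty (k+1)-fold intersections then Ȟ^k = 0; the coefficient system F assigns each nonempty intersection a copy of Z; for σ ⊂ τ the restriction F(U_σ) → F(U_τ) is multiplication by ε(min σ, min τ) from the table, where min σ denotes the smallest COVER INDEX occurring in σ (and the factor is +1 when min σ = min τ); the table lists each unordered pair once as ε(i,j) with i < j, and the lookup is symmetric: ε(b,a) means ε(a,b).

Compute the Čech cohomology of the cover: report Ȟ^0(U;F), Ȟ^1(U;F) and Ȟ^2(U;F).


Ȟ^0(U;F) ≅ Z, Ȟ^1(U;F) ≅ Z and Ȟ^2(U;F) ≅ 0

cover nerve:
  U1={{p1},{p3},{p4},{p1,p5},{p1,p6},{p1,p7},{p4,p6},{p1,p5,p6}} U2={{p1},{p6},{p1,p5},{p1,p6},{p1,p7},{p4,p6},{p5,p6},{p1,p5,p6}} U3={{p2},{p3},{p4},{p4,p6}} U4={{p7},{p1,p7},{p5,p7}} U5={{p5},{p1,p5},{p5,p6},{p5,p7},{p1,p5,p6}}
  U12={{p1},{p1,p5},{p1,p6},{p1,p7},{p4,p6},{p1,p5,p6}} U13={{p3},{p4},{p4,p6}} U14={{p1,p7}} U15={{p1,p5},{p1,p5,p6}} U23={{p4,p6}} U24={{p1,p7}} U25={{p1,p5},{p5,p6},{p1,p5,p6}} U45={{p5,p7}}
  U123={{p4,p6}} U124={{p1,p7}} U125={{p1,p5},{p1,p5,p6}}
C dims 5,8,3; δ0: rk 4, SNF 1^4; δ1: rk 3, SNF 1^3
Ȟ^0: (5−4)−0=1 ⇒ Z
Ȟ^1: (8−3)−4=1 ⇒ Z
Ȟ^2: (3−0)−3=0 ⇒ 0


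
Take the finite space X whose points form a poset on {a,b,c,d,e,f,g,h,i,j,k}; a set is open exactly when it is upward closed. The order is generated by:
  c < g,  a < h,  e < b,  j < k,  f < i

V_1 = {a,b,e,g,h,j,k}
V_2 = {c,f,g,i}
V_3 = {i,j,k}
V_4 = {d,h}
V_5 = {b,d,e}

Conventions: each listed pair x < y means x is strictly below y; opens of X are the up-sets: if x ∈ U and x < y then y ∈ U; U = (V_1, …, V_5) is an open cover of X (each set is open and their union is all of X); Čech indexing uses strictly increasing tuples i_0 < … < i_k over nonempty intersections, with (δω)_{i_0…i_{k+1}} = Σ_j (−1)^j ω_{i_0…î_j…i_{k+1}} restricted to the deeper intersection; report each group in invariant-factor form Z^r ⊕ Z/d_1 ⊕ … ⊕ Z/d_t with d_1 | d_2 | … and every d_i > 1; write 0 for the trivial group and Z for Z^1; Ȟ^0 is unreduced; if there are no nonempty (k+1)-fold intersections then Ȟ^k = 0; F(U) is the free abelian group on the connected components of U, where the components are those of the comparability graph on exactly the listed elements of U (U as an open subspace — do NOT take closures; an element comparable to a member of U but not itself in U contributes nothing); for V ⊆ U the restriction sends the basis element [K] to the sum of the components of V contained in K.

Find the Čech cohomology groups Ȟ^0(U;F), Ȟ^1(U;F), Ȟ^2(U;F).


nerve of the cover:
  V12={g} V13={j,k} V14={h} V15={b,e} V23={i} V45={d}
components per intersection:
  V1: {a,h} {b,e} {g} {j,k}
  V2: {c,g} {f,i}
  V3: {i} {j,k}
  V4: {d} {h}
  V5: {b,e} {d}
  V12: {g}
  V13: {j,k}
  V14: {h}
  V15: {b,e}
  V23: {i}
  V45: {d}
C dims 12,6; δ0: rk 6, SNF 1^6
Ȟ^0 = (12 − 6) − 0 = 6, so Ȟ^0 ≅ Z^6
Ȟ^1 = (6 − 0) − 6 = 0, so Ȟ^1 ≅ 0
Ȟ^2 = (0 − 0) − 0 = 0, so Ȟ^2 ≅ 0

Ȟ^0 ≅ Z^6; Ȟ^1 ≅ 0; Ȟ^2 ≅ 0


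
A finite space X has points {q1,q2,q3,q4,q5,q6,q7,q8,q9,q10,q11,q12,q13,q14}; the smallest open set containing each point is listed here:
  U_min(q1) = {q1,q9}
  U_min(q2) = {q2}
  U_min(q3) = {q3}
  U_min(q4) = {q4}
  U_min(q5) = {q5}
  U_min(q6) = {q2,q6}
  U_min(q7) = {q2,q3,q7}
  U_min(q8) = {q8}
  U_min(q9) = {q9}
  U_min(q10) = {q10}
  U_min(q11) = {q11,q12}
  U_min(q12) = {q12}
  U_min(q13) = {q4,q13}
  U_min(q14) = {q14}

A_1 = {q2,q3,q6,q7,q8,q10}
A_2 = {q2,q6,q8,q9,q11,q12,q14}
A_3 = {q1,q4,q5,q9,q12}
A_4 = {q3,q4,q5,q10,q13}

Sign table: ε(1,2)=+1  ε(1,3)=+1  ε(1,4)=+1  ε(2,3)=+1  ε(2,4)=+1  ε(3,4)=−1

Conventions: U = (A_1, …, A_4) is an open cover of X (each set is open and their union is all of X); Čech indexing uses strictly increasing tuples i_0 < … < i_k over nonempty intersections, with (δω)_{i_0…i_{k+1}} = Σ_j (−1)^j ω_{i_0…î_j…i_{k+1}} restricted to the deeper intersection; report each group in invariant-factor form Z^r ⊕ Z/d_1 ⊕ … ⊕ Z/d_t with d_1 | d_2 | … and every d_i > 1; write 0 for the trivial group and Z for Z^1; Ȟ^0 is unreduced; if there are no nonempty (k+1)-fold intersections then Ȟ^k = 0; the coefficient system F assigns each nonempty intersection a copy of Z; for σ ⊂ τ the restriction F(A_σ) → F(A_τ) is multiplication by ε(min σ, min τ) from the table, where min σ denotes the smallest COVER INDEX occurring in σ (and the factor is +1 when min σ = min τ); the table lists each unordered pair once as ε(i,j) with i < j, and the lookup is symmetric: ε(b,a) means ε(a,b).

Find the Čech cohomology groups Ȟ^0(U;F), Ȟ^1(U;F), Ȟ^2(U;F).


Ȟ^0 ≅ 0, Ȟ^1 ≅ Z/2 and Ȟ^2 ≅ 0

cover nerve:
  A12={q2,q6,q8} A14={q3,q10} A23={q9,q12} A34={q4,q5}
C dims 4,4; δ0: rk 4, SNF 1^3·2
Ȟ^0: (4−4)−0=0 ⇒ 0
Ȟ^1: (4−0)−4=0 plus torsion [2] ⇒ Z/2
Ȟ^2: (0−0)−0=0 ⇒ 0


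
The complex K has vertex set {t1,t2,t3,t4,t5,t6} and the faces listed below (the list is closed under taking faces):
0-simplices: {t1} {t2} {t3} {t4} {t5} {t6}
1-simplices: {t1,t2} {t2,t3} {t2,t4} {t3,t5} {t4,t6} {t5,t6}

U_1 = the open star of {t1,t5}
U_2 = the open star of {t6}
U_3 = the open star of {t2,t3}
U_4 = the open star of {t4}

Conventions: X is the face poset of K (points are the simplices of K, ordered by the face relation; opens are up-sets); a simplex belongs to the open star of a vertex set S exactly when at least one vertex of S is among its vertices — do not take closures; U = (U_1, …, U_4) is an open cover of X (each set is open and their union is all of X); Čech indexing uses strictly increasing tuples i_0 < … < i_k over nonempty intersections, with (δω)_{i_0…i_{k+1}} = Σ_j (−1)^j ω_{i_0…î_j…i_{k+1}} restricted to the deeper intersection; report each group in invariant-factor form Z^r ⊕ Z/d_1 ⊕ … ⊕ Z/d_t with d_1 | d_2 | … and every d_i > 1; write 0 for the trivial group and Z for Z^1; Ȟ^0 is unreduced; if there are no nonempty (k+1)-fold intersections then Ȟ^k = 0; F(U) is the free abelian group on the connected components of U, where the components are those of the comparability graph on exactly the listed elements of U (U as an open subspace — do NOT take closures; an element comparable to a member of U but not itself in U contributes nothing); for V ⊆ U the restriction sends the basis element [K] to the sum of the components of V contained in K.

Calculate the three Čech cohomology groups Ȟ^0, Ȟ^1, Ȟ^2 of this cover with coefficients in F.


Ȟ^0 = Z; Ȟ^1 = Z; Ȟ^2 = 0

nerve of the cover:
  U1={{t1},{t5},{t1,t2},{t3,t5},{t5,t6}} U2={{t6},{t4,t6},{t5,t6}} U3={{t2},{t3},{t1,t2},{t2,t3},{t2,t4},{t3,t5}} U4={{t4},{t2,t4},{t4,t6}}
  U12={{t5,t6}} U13={{t1,t2},{t3,t5}} U24={{t4,t6}} U34={{t2,t4}}
components per intersection:
  U1: {{t1},{t1,t2}} {{t5},{t3,t5},{t5,t6}}
  U2: {{t6},{t4,t6},{t5,t6}}
  U3: {{t2},{t3},{t1,t2},{t2,t3},{t2,t4},{t3,t5}}
  U4: {{t4},{t2,t4},{t4,t6}}
  U12: {{t5,t6}}
  U13: {{t1,t2}} {{t3,t5}}
  U24: {{t4,t6}}
  U34: {{t2,t4}}
C dims 5,5; δ0: rk 4, SNF 1^4
Ȟ^0 = (5 − 4) − 0 = 1, so Ȟ^0 ≅ Z
Ȟ^1 = (5 − 0) − 4 = 1, so Ȟ^1 ≅ Z
Ȟ^2 = (0 − 0) − 0 = 0, so Ȟ^2 ≅ 0


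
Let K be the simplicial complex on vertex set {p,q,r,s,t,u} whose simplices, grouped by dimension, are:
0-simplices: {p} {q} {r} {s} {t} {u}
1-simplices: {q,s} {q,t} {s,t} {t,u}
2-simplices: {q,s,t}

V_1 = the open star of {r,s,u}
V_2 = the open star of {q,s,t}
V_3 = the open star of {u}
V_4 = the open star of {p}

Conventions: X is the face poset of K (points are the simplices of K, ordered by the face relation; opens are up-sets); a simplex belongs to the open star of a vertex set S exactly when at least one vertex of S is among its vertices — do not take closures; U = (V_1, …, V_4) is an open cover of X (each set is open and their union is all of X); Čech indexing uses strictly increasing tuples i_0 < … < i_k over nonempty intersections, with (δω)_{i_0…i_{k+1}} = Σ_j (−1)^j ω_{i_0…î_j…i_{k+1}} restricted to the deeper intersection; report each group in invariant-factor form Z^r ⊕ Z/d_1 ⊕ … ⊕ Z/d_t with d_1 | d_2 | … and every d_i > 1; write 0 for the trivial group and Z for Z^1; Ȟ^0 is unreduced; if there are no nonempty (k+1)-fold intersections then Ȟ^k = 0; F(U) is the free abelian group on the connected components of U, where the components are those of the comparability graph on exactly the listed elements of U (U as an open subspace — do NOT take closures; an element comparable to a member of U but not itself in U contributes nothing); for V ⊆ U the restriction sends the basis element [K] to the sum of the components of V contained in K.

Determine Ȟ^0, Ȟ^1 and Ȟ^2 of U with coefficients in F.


Ȟ^0 = Z^3,  Ȟ^1 = 0,  Ȟ^2 = 0

nonempty overlaps:
  V1={{r},{s},{u},{q,s},{s,t},{t,u},{q,s,t}} V2={{q},{s},{t},{q,s},{q,t},{s,t},{t,u},{q,s,t}} V3={{u},{t,u}} V4={{p}}
  V12={{s},{q,s},{s,t},{t,u},{q,s,t}} V13={{u},{t,u}} V23={{t,u}}
  V123={{t,u}}
components per intersection:
  V1: {{r}} {{s},{q,s},{s,t},{q,s,t}} {{u},{t,u}}
  V2: {{q},{s},{t},{q,s},{q,t},{s,t},{t,u},{q,s,t}}
  V3: {{u},{t,u}}
  V4: {{p}}
  V12: {{s},{q,s},{s,t},{q,s,t}} {{t,u}}
  V13: {{u},{t,u}}
  V23: {{t,u}}
  V123: {{t,u}}
C dims 6,4,1; δ0: rk 3, SNF 1^3; δ1: rk 1, SNF 1^1
degree 0: 6−3−0 = 3 → Ȟ^0 ≅ Z^3
degree 1: 4−1−3 = 0 → Ȟ^1 ≅ 0
degree 2: 1−0−1 = 0 → Ȟ^2 ≅ 0


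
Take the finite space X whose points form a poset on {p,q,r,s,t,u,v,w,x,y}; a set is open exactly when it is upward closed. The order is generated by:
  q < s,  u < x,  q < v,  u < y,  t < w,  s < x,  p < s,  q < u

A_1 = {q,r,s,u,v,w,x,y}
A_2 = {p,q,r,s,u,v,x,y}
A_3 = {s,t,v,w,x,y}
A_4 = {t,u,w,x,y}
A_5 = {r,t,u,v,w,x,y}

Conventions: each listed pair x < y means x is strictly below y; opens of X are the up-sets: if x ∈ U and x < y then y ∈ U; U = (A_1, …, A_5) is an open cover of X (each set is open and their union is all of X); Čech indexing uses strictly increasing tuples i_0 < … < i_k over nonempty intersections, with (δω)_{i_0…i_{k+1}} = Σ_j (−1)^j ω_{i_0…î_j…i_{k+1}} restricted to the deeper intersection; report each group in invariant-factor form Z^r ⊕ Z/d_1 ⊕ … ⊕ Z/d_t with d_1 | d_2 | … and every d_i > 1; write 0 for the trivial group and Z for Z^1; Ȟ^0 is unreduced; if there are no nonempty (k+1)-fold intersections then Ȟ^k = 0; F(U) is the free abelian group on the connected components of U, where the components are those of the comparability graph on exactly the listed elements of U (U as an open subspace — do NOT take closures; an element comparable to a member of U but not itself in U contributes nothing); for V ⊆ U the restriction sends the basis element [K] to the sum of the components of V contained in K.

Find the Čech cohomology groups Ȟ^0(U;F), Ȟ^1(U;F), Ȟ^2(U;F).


nerve simplices:
  A12={q,r,s,u,v,x,y} A13={s,v,w,x,y} A14={u,w,x,y} A15={r,u,v,w,x,y} A23={s,v,x,y} A24={u,x,y} A25={r,u,v,x,y} A34={t,w,x,y} A35={t,v,w,x,y} A45={t,u,w,x,y}
  A123={s,v,x,y} A124={u,x,y} A125={r,u,v,x,y} A134={w,x,y} A135={v,w,x,y} A145={u,w,x,y} A234={x,y} A235={v,x,y} A245={u,x,y} A345={t,w,x,y}
  A1234={x,y} A1235={v,x,y} A1245={u,x,y} A1345={w,x,y} A2345={x,y}
  A12345={x,y}
components per intersection:
  A1: {q,s,u,v,x,y} {r} {w}
  A2: {p,q,s,u,v,x,y} {r}
  A3: {s,x} {t,w} {v} {y}
  A4: {t,w} {u,x,y}
  A5: {r} {t,w} {u,x,y} {v}
  A12: {q,s,u,v,x,y} {r}
  A13: {s,x} {v} {w} {y}
  A14: {u,x,y} {w}
  A15: {r} {u,x,y} {v} {w}
  A23: {s,x} {v} {y}
  A24: {u,x,y}
  A25: {r} {u,x,y} {v}
  A34: {t,w} {x} {y}
  A35: {t,w} {v} {x} {y}
  A45: {t,w} {u,x,y}
  A123: {s,x} {v} {y}
  A124: {u,x,y}
  A125: {r} {u,x,y} {v}
  A134: {w} {x} {y}
  A135: {v} {w} {x} {y}
  A145: {u,x,y} {w}
  A234: {x} {y}
  A235: {v} {x} {y}
  A245: {u,x,y}
  A345: {t,w} {x} {y}
  A1234: {x} {y}
  A1235: {v} {x} {y}
  A1245: {u,x,y}
  A1345: {w} {x} {y}
  A2345: {x} {y}
  A12345: {x} {y}
C dims 15,28,25,11; δ0: rk 12, SNF 1^12; δ1: rk 16, SNF 1^16; δ2: rk 9, SNF 1^9
degree 0: 15−12−0 = 3 → Ȟ^0 ≅ Z^3
degree 1: 28−16−12 = 0 → Ȟ^1 ≅ 0
degree 2: 25−9−16 = 0 → Ȟ^2 ≅ 0

Ȟ^0 ≅ Z^3; Ȟ^1 ≅ 0; Ȟ^2 ≅ 0


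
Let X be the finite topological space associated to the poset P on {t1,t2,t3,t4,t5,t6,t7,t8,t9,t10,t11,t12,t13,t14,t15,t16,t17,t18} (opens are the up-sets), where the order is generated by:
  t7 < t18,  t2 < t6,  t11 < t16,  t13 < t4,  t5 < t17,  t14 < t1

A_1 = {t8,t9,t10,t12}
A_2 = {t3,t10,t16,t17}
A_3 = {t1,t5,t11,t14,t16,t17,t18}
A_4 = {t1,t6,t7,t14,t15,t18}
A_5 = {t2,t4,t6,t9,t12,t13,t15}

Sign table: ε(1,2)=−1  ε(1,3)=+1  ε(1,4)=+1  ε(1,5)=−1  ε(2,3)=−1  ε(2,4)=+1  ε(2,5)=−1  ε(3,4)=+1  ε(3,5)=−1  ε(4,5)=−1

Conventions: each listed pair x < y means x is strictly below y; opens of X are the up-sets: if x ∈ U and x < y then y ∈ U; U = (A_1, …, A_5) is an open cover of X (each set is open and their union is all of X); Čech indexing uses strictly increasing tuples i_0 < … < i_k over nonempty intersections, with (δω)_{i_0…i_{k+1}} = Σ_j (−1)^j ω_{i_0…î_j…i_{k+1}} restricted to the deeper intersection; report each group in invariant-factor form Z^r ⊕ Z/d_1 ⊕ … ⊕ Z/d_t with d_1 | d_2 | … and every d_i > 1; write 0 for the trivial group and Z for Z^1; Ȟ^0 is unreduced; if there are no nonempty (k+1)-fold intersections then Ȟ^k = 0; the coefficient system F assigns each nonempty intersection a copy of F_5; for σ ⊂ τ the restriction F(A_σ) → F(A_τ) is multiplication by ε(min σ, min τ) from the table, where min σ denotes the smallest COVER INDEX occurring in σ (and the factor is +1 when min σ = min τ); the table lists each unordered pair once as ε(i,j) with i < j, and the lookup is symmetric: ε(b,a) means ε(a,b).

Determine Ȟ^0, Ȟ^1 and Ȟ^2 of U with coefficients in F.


cover nerve:
  A12={t10} A15={t9,t12} A23={t16,t17} A34={t1,t14,t18} A45={t6,t15}
C dims 5,5; δ0: rk_F5 4
Ȟ^0: (5−4)−0=1 ⇒ Z/5
Ȟ^1: (5−0)−4=1 ⇒ Z/5
Ȟ^2: (0−0)−0=0 ⇒ 0

Ȟ^0 ≅ Z/5; Ȟ^1 ≅ Z/5; Ȟ^2 ≅ 0
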